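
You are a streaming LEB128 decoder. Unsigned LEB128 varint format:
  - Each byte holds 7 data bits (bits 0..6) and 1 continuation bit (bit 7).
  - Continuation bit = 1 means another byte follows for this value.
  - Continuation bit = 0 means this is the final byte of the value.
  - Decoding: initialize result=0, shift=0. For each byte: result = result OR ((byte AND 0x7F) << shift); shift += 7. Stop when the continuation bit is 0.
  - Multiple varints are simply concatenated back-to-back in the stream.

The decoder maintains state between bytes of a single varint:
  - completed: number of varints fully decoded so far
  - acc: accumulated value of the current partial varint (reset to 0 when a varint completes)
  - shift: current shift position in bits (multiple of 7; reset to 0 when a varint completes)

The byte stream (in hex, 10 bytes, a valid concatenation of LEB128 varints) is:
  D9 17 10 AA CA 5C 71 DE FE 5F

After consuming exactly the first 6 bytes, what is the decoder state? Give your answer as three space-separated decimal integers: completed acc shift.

Answer: 3 0 0

Derivation:
byte[0]=0xD9 cont=1 payload=0x59: acc |= 89<<0 -> completed=0 acc=89 shift=7
byte[1]=0x17 cont=0 payload=0x17: varint #1 complete (value=3033); reset -> completed=1 acc=0 shift=0
byte[2]=0x10 cont=0 payload=0x10: varint #2 complete (value=16); reset -> completed=2 acc=0 shift=0
byte[3]=0xAA cont=1 payload=0x2A: acc |= 42<<0 -> completed=2 acc=42 shift=7
byte[4]=0xCA cont=1 payload=0x4A: acc |= 74<<7 -> completed=2 acc=9514 shift=14
byte[5]=0x5C cont=0 payload=0x5C: varint #3 complete (value=1516842); reset -> completed=3 acc=0 shift=0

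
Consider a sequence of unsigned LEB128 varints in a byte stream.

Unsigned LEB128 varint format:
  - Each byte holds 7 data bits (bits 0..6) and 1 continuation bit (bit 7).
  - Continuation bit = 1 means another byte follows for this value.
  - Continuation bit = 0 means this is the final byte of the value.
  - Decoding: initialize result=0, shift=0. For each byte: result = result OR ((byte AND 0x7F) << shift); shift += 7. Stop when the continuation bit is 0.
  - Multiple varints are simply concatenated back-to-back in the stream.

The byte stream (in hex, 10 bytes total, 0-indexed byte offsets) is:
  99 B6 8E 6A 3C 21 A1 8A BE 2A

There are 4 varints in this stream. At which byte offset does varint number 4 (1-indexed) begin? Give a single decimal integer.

  byte[0]=0x99 cont=1 payload=0x19=25: acc |= 25<<0 -> acc=25 shift=7
  byte[1]=0xB6 cont=1 payload=0x36=54: acc |= 54<<7 -> acc=6937 shift=14
  byte[2]=0x8E cont=1 payload=0x0E=14: acc |= 14<<14 -> acc=236313 shift=21
  byte[3]=0x6A cont=0 payload=0x6A=106: acc |= 106<<21 -> acc=222534425 shift=28 [end]
Varint 1: bytes[0:4] = 99 B6 8E 6A -> value 222534425 (4 byte(s))
  byte[4]=0x3C cont=0 payload=0x3C=60: acc |= 60<<0 -> acc=60 shift=7 [end]
Varint 2: bytes[4:5] = 3C -> value 60 (1 byte(s))
  byte[5]=0x21 cont=0 payload=0x21=33: acc |= 33<<0 -> acc=33 shift=7 [end]
Varint 3: bytes[5:6] = 21 -> value 33 (1 byte(s))
  byte[6]=0xA1 cont=1 payload=0x21=33: acc |= 33<<0 -> acc=33 shift=7
  byte[7]=0x8A cont=1 payload=0x0A=10: acc |= 10<<7 -> acc=1313 shift=14
  byte[8]=0xBE cont=1 payload=0x3E=62: acc |= 62<<14 -> acc=1017121 shift=21
  byte[9]=0x2A cont=0 payload=0x2A=42: acc |= 42<<21 -> acc=89097505 shift=28 [end]
Varint 4: bytes[6:10] = A1 8A BE 2A -> value 89097505 (4 byte(s))

Answer: 6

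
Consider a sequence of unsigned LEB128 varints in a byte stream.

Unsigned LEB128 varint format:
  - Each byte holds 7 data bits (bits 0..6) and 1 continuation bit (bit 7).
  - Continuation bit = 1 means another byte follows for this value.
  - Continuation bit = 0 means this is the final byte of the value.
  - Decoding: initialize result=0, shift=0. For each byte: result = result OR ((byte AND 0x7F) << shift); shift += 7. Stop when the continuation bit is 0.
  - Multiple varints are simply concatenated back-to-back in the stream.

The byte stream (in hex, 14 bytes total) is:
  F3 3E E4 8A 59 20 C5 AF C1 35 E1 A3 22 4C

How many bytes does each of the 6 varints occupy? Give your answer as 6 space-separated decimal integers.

  byte[0]=0xF3 cont=1 payload=0x73=115: acc |= 115<<0 -> acc=115 shift=7
  byte[1]=0x3E cont=0 payload=0x3E=62: acc |= 62<<7 -> acc=8051 shift=14 [end]
Varint 1: bytes[0:2] = F3 3E -> value 8051 (2 byte(s))
  byte[2]=0xE4 cont=1 payload=0x64=100: acc |= 100<<0 -> acc=100 shift=7
  byte[3]=0x8A cont=1 payload=0x0A=10: acc |= 10<<7 -> acc=1380 shift=14
  byte[4]=0x59 cont=0 payload=0x59=89: acc |= 89<<14 -> acc=1459556 shift=21 [end]
Varint 2: bytes[2:5] = E4 8A 59 -> value 1459556 (3 byte(s))
  byte[5]=0x20 cont=0 payload=0x20=32: acc |= 32<<0 -> acc=32 shift=7 [end]
Varint 3: bytes[5:6] = 20 -> value 32 (1 byte(s))
  byte[6]=0xC5 cont=1 payload=0x45=69: acc |= 69<<0 -> acc=69 shift=7
  byte[7]=0xAF cont=1 payload=0x2F=47: acc |= 47<<7 -> acc=6085 shift=14
  byte[8]=0xC1 cont=1 payload=0x41=65: acc |= 65<<14 -> acc=1071045 shift=21
  byte[9]=0x35 cont=0 payload=0x35=53: acc |= 53<<21 -> acc=112220101 shift=28 [end]
Varint 4: bytes[6:10] = C5 AF C1 35 -> value 112220101 (4 byte(s))
  byte[10]=0xE1 cont=1 payload=0x61=97: acc |= 97<<0 -> acc=97 shift=7
  byte[11]=0xA3 cont=1 payload=0x23=35: acc |= 35<<7 -> acc=4577 shift=14
  byte[12]=0x22 cont=0 payload=0x22=34: acc |= 34<<14 -> acc=561633 shift=21 [end]
Varint 5: bytes[10:13] = E1 A3 22 -> value 561633 (3 byte(s))
  byte[13]=0x4C cont=0 payload=0x4C=76: acc |= 76<<0 -> acc=76 shift=7 [end]
Varint 6: bytes[13:14] = 4C -> value 76 (1 byte(s))

Answer: 2 3 1 4 3 1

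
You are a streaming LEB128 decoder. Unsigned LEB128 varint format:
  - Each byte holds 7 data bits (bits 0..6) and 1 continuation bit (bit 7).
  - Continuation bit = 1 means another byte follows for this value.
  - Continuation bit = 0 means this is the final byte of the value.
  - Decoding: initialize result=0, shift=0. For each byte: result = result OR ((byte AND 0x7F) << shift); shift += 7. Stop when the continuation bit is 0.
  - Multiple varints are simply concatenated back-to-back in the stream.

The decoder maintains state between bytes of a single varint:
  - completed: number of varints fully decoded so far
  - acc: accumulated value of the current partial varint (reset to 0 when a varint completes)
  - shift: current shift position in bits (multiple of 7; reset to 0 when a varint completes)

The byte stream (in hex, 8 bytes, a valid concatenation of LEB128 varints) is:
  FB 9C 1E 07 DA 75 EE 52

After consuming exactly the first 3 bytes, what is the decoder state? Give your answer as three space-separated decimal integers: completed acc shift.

Answer: 1 0 0

Derivation:
byte[0]=0xFB cont=1 payload=0x7B: acc |= 123<<0 -> completed=0 acc=123 shift=7
byte[1]=0x9C cont=1 payload=0x1C: acc |= 28<<7 -> completed=0 acc=3707 shift=14
byte[2]=0x1E cont=0 payload=0x1E: varint #1 complete (value=495227); reset -> completed=1 acc=0 shift=0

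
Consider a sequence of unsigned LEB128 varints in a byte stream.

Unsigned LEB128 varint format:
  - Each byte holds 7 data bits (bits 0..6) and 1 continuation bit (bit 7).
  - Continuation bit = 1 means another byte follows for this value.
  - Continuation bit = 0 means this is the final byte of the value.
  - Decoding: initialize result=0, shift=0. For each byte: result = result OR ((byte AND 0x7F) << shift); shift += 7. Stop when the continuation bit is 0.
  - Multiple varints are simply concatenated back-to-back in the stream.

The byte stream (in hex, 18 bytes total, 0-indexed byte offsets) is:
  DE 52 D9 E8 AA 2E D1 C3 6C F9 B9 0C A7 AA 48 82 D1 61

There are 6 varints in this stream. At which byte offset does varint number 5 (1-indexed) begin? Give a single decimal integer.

  byte[0]=0xDE cont=1 payload=0x5E=94: acc |= 94<<0 -> acc=94 shift=7
  byte[1]=0x52 cont=0 payload=0x52=82: acc |= 82<<7 -> acc=10590 shift=14 [end]
Varint 1: bytes[0:2] = DE 52 -> value 10590 (2 byte(s))
  byte[2]=0xD9 cont=1 payload=0x59=89: acc |= 89<<0 -> acc=89 shift=7
  byte[3]=0xE8 cont=1 payload=0x68=104: acc |= 104<<7 -> acc=13401 shift=14
  byte[4]=0xAA cont=1 payload=0x2A=42: acc |= 42<<14 -> acc=701529 shift=21
  byte[5]=0x2E cont=0 payload=0x2E=46: acc |= 46<<21 -> acc=97170521 shift=28 [end]
Varint 2: bytes[2:6] = D9 E8 AA 2E -> value 97170521 (4 byte(s))
  byte[6]=0xD1 cont=1 payload=0x51=81: acc |= 81<<0 -> acc=81 shift=7
  byte[7]=0xC3 cont=1 payload=0x43=67: acc |= 67<<7 -> acc=8657 shift=14
  byte[8]=0x6C cont=0 payload=0x6C=108: acc |= 108<<14 -> acc=1778129 shift=21 [end]
Varint 3: bytes[6:9] = D1 C3 6C -> value 1778129 (3 byte(s))
  byte[9]=0xF9 cont=1 payload=0x79=121: acc |= 121<<0 -> acc=121 shift=7
  byte[10]=0xB9 cont=1 payload=0x39=57: acc |= 57<<7 -> acc=7417 shift=14
  byte[11]=0x0C cont=0 payload=0x0C=12: acc |= 12<<14 -> acc=204025 shift=21 [end]
Varint 4: bytes[9:12] = F9 B9 0C -> value 204025 (3 byte(s))
  byte[12]=0xA7 cont=1 payload=0x27=39: acc |= 39<<0 -> acc=39 shift=7
  byte[13]=0xAA cont=1 payload=0x2A=42: acc |= 42<<7 -> acc=5415 shift=14
  byte[14]=0x48 cont=0 payload=0x48=72: acc |= 72<<14 -> acc=1185063 shift=21 [end]
Varint 5: bytes[12:15] = A7 AA 48 -> value 1185063 (3 byte(s))
  byte[15]=0x82 cont=1 payload=0x02=2: acc |= 2<<0 -> acc=2 shift=7
  byte[16]=0xD1 cont=1 payload=0x51=81: acc |= 81<<7 -> acc=10370 shift=14
  byte[17]=0x61 cont=0 payload=0x61=97: acc |= 97<<14 -> acc=1599618 shift=21 [end]
Varint 6: bytes[15:18] = 82 D1 61 -> value 1599618 (3 byte(s))

Answer: 12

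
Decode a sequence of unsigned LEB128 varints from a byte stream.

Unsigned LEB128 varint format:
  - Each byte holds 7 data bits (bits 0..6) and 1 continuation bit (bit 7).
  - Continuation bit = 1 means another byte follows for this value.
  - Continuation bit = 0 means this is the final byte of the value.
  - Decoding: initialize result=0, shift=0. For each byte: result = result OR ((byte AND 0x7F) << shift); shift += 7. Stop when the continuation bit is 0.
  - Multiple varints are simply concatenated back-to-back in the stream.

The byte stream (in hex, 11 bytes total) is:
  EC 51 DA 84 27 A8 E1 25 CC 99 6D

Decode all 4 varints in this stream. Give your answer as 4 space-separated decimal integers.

  byte[0]=0xEC cont=1 payload=0x6C=108: acc |= 108<<0 -> acc=108 shift=7
  byte[1]=0x51 cont=0 payload=0x51=81: acc |= 81<<7 -> acc=10476 shift=14 [end]
Varint 1: bytes[0:2] = EC 51 -> value 10476 (2 byte(s))
  byte[2]=0xDA cont=1 payload=0x5A=90: acc |= 90<<0 -> acc=90 shift=7
  byte[3]=0x84 cont=1 payload=0x04=4: acc |= 4<<7 -> acc=602 shift=14
  byte[4]=0x27 cont=0 payload=0x27=39: acc |= 39<<14 -> acc=639578 shift=21 [end]
Varint 2: bytes[2:5] = DA 84 27 -> value 639578 (3 byte(s))
  byte[5]=0xA8 cont=1 payload=0x28=40: acc |= 40<<0 -> acc=40 shift=7
  byte[6]=0xE1 cont=1 payload=0x61=97: acc |= 97<<7 -> acc=12456 shift=14
  byte[7]=0x25 cont=0 payload=0x25=37: acc |= 37<<14 -> acc=618664 shift=21 [end]
Varint 3: bytes[5:8] = A8 E1 25 -> value 618664 (3 byte(s))
  byte[8]=0xCC cont=1 payload=0x4C=76: acc |= 76<<0 -> acc=76 shift=7
  byte[9]=0x99 cont=1 payload=0x19=25: acc |= 25<<7 -> acc=3276 shift=14
  byte[10]=0x6D cont=0 payload=0x6D=109: acc |= 109<<14 -> acc=1789132 shift=21 [end]
Varint 4: bytes[8:11] = CC 99 6D -> value 1789132 (3 byte(s))

Answer: 10476 639578 618664 1789132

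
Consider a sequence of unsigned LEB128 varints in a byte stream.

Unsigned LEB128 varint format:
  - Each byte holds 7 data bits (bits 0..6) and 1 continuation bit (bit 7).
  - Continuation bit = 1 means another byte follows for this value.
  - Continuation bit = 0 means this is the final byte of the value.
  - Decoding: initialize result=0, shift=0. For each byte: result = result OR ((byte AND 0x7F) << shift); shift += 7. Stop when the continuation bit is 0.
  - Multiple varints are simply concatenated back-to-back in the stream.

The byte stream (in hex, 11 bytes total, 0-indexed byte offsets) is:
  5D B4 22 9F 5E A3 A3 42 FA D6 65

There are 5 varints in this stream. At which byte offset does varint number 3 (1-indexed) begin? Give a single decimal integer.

Answer: 3

Derivation:
  byte[0]=0x5D cont=0 payload=0x5D=93: acc |= 93<<0 -> acc=93 shift=7 [end]
Varint 1: bytes[0:1] = 5D -> value 93 (1 byte(s))
  byte[1]=0xB4 cont=1 payload=0x34=52: acc |= 52<<0 -> acc=52 shift=7
  byte[2]=0x22 cont=0 payload=0x22=34: acc |= 34<<7 -> acc=4404 shift=14 [end]
Varint 2: bytes[1:3] = B4 22 -> value 4404 (2 byte(s))
  byte[3]=0x9F cont=1 payload=0x1F=31: acc |= 31<<0 -> acc=31 shift=7
  byte[4]=0x5E cont=0 payload=0x5E=94: acc |= 94<<7 -> acc=12063 shift=14 [end]
Varint 3: bytes[3:5] = 9F 5E -> value 12063 (2 byte(s))
  byte[5]=0xA3 cont=1 payload=0x23=35: acc |= 35<<0 -> acc=35 shift=7
  byte[6]=0xA3 cont=1 payload=0x23=35: acc |= 35<<7 -> acc=4515 shift=14
  byte[7]=0x42 cont=0 payload=0x42=66: acc |= 66<<14 -> acc=1085859 shift=21 [end]
Varint 4: bytes[5:8] = A3 A3 42 -> value 1085859 (3 byte(s))
  byte[8]=0xFA cont=1 payload=0x7A=122: acc |= 122<<0 -> acc=122 shift=7
  byte[9]=0xD6 cont=1 payload=0x56=86: acc |= 86<<7 -> acc=11130 shift=14
  byte[10]=0x65 cont=0 payload=0x65=101: acc |= 101<<14 -> acc=1665914 shift=21 [end]
Varint 5: bytes[8:11] = FA D6 65 -> value 1665914 (3 byte(s))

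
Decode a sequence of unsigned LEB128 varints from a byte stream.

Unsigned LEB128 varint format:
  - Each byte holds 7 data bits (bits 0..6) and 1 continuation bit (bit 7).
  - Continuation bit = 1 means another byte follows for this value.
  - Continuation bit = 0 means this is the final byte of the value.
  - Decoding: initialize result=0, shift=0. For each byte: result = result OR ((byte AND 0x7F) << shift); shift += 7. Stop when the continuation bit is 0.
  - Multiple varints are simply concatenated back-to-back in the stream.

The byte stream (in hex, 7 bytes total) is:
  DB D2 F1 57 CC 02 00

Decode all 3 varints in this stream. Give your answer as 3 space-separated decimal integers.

Answer: 184314203 332 0

Derivation:
  byte[0]=0xDB cont=1 payload=0x5B=91: acc |= 91<<0 -> acc=91 shift=7
  byte[1]=0xD2 cont=1 payload=0x52=82: acc |= 82<<7 -> acc=10587 shift=14
  byte[2]=0xF1 cont=1 payload=0x71=113: acc |= 113<<14 -> acc=1861979 shift=21
  byte[3]=0x57 cont=0 payload=0x57=87: acc |= 87<<21 -> acc=184314203 shift=28 [end]
Varint 1: bytes[0:4] = DB D2 F1 57 -> value 184314203 (4 byte(s))
  byte[4]=0xCC cont=1 payload=0x4C=76: acc |= 76<<0 -> acc=76 shift=7
  byte[5]=0x02 cont=0 payload=0x02=2: acc |= 2<<7 -> acc=332 shift=14 [end]
Varint 2: bytes[4:6] = CC 02 -> value 332 (2 byte(s))
  byte[6]=0x00 cont=0 payload=0x00=0: acc |= 0<<0 -> acc=0 shift=7 [end]
Varint 3: bytes[6:7] = 00 -> value 0 (1 byte(s))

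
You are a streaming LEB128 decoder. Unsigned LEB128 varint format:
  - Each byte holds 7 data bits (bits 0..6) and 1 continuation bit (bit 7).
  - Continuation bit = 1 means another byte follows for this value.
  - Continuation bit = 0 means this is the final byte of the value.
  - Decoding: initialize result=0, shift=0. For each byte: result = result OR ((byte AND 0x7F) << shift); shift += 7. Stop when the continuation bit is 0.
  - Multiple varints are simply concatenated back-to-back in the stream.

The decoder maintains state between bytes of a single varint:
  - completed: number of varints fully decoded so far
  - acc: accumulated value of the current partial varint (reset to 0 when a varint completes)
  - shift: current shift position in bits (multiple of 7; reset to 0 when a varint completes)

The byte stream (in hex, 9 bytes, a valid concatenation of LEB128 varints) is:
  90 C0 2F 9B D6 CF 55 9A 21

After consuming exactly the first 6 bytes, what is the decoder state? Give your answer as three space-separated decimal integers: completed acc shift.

byte[0]=0x90 cont=1 payload=0x10: acc |= 16<<0 -> completed=0 acc=16 shift=7
byte[1]=0xC0 cont=1 payload=0x40: acc |= 64<<7 -> completed=0 acc=8208 shift=14
byte[2]=0x2F cont=0 payload=0x2F: varint #1 complete (value=778256); reset -> completed=1 acc=0 shift=0
byte[3]=0x9B cont=1 payload=0x1B: acc |= 27<<0 -> completed=1 acc=27 shift=7
byte[4]=0xD6 cont=1 payload=0x56: acc |= 86<<7 -> completed=1 acc=11035 shift=14
byte[5]=0xCF cont=1 payload=0x4F: acc |= 79<<14 -> completed=1 acc=1305371 shift=21

Answer: 1 1305371 21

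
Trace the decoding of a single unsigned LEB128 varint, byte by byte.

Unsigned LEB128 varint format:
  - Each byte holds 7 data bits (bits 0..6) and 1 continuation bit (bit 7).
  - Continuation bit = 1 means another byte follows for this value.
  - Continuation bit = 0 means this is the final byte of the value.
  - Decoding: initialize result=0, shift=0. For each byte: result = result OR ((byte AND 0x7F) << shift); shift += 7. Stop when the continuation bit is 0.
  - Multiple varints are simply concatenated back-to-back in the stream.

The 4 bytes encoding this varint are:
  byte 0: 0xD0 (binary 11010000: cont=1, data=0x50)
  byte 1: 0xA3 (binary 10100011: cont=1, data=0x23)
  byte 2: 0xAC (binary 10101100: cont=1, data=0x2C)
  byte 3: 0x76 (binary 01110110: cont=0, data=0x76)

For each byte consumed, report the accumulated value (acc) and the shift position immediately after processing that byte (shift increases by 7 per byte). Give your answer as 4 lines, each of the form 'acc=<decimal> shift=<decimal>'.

byte 0=0xD0: payload=0x50=80, contrib = 80<<0 = 80; acc -> 80, shift -> 7
byte 1=0xA3: payload=0x23=35, contrib = 35<<7 = 4480; acc -> 4560, shift -> 14
byte 2=0xAC: payload=0x2C=44, contrib = 44<<14 = 720896; acc -> 725456, shift -> 21
byte 3=0x76: payload=0x76=118, contrib = 118<<21 = 247463936; acc -> 248189392, shift -> 28

Answer: acc=80 shift=7
acc=4560 shift=14
acc=725456 shift=21
acc=248189392 shift=28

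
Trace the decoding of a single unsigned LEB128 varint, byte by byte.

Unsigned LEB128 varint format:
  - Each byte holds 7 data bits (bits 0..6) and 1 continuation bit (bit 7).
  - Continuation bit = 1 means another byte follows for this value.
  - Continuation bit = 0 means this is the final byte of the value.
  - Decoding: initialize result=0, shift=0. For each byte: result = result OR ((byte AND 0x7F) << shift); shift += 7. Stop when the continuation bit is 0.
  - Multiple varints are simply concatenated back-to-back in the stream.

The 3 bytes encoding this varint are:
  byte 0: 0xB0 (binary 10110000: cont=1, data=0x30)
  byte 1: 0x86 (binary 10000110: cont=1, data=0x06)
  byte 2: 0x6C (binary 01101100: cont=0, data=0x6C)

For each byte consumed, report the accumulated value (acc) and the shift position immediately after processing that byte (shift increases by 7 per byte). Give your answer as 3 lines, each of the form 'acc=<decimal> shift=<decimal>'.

Answer: acc=48 shift=7
acc=816 shift=14
acc=1770288 shift=21

Derivation:
byte 0=0xB0: payload=0x30=48, contrib = 48<<0 = 48; acc -> 48, shift -> 7
byte 1=0x86: payload=0x06=6, contrib = 6<<7 = 768; acc -> 816, shift -> 14
byte 2=0x6C: payload=0x6C=108, contrib = 108<<14 = 1769472; acc -> 1770288, shift -> 21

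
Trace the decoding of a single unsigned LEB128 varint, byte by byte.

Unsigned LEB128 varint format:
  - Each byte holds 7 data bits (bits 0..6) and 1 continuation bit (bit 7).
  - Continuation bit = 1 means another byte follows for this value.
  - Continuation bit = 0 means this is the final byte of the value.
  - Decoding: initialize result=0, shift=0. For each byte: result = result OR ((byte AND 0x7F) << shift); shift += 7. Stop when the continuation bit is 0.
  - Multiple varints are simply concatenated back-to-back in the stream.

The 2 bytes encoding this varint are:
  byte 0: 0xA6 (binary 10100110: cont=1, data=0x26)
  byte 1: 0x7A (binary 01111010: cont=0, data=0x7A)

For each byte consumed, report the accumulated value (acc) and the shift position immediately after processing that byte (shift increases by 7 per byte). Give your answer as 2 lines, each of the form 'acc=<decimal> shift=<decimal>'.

byte 0=0xA6: payload=0x26=38, contrib = 38<<0 = 38; acc -> 38, shift -> 7
byte 1=0x7A: payload=0x7A=122, contrib = 122<<7 = 15616; acc -> 15654, shift -> 14

Answer: acc=38 shift=7
acc=15654 shift=14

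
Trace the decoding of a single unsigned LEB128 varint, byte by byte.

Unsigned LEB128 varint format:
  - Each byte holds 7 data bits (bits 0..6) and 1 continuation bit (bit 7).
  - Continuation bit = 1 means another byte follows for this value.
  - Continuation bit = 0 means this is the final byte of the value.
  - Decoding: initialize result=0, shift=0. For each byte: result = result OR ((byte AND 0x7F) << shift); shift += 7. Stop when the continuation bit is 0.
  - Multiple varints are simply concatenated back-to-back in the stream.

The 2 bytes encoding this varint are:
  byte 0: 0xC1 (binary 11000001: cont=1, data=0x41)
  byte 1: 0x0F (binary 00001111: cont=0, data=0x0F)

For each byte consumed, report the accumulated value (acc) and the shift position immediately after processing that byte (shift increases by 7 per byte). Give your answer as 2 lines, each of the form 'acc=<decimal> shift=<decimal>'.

Answer: acc=65 shift=7
acc=1985 shift=14

Derivation:
byte 0=0xC1: payload=0x41=65, contrib = 65<<0 = 65; acc -> 65, shift -> 7
byte 1=0x0F: payload=0x0F=15, contrib = 15<<7 = 1920; acc -> 1985, shift -> 14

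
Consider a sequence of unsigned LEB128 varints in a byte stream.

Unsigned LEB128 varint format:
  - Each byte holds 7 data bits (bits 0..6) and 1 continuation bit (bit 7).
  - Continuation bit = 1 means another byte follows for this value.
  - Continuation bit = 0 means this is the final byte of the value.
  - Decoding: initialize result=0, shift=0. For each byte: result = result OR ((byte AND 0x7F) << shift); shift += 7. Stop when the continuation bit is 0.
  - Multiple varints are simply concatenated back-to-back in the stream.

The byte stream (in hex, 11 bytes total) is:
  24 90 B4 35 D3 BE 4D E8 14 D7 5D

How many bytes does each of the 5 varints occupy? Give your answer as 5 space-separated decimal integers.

Answer: 1 3 3 2 2

Derivation:
  byte[0]=0x24 cont=0 payload=0x24=36: acc |= 36<<0 -> acc=36 shift=7 [end]
Varint 1: bytes[0:1] = 24 -> value 36 (1 byte(s))
  byte[1]=0x90 cont=1 payload=0x10=16: acc |= 16<<0 -> acc=16 shift=7
  byte[2]=0xB4 cont=1 payload=0x34=52: acc |= 52<<7 -> acc=6672 shift=14
  byte[3]=0x35 cont=0 payload=0x35=53: acc |= 53<<14 -> acc=875024 shift=21 [end]
Varint 2: bytes[1:4] = 90 B4 35 -> value 875024 (3 byte(s))
  byte[4]=0xD3 cont=1 payload=0x53=83: acc |= 83<<0 -> acc=83 shift=7
  byte[5]=0xBE cont=1 payload=0x3E=62: acc |= 62<<7 -> acc=8019 shift=14
  byte[6]=0x4D cont=0 payload=0x4D=77: acc |= 77<<14 -> acc=1269587 shift=21 [end]
Varint 3: bytes[4:7] = D3 BE 4D -> value 1269587 (3 byte(s))
  byte[7]=0xE8 cont=1 payload=0x68=104: acc |= 104<<0 -> acc=104 shift=7
  byte[8]=0x14 cont=0 payload=0x14=20: acc |= 20<<7 -> acc=2664 shift=14 [end]
Varint 4: bytes[7:9] = E8 14 -> value 2664 (2 byte(s))
  byte[9]=0xD7 cont=1 payload=0x57=87: acc |= 87<<0 -> acc=87 shift=7
  byte[10]=0x5D cont=0 payload=0x5D=93: acc |= 93<<7 -> acc=11991 shift=14 [end]
Varint 5: bytes[9:11] = D7 5D -> value 11991 (2 byte(s))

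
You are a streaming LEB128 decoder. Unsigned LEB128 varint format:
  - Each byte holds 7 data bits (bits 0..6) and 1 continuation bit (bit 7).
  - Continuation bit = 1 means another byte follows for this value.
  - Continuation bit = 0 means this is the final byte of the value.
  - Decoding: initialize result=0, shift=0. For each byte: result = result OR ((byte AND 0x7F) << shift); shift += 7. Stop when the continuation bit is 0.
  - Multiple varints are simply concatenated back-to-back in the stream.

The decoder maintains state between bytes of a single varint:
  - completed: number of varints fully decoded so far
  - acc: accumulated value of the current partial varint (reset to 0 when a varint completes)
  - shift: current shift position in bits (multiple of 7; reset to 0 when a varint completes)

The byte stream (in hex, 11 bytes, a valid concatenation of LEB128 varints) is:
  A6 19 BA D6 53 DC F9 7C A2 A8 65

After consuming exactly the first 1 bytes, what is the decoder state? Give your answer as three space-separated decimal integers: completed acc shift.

Answer: 0 38 7

Derivation:
byte[0]=0xA6 cont=1 payload=0x26: acc |= 38<<0 -> completed=0 acc=38 shift=7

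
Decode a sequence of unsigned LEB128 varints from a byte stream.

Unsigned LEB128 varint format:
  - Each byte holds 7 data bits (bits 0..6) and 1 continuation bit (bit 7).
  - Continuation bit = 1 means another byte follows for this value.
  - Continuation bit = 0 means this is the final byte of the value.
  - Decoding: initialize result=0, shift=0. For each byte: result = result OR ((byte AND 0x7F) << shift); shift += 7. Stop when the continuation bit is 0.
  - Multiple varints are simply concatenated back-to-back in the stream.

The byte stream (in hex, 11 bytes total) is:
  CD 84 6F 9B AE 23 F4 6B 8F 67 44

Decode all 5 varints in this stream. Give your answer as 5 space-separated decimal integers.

  byte[0]=0xCD cont=1 payload=0x4D=77: acc |= 77<<0 -> acc=77 shift=7
  byte[1]=0x84 cont=1 payload=0x04=4: acc |= 4<<7 -> acc=589 shift=14
  byte[2]=0x6F cont=0 payload=0x6F=111: acc |= 111<<14 -> acc=1819213 shift=21 [end]
Varint 1: bytes[0:3] = CD 84 6F -> value 1819213 (3 byte(s))
  byte[3]=0x9B cont=1 payload=0x1B=27: acc |= 27<<0 -> acc=27 shift=7
  byte[4]=0xAE cont=1 payload=0x2E=46: acc |= 46<<7 -> acc=5915 shift=14
  byte[5]=0x23 cont=0 payload=0x23=35: acc |= 35<<14 -> acc=579355 shift=21 [end]
Varint 2: bytes[3:6] = 9B AE 23 -> value 579355 (3 byte(s))
  byte[6]=0xF4 cont=1 payload=0x74=116: acc |= 116<<0 -> acc=116 shift=7
  byte[7]=0x6B cont=0 payload=0x6B=107: acc |= 107<<7 -> acc=13812 shift=14 [end]
Varint 3: bytes[6:8] = F4 6B -> value 13812 (2 byte(s))
  byte[8]=0x8F cont=1 payload=0x0F=15: acc |= 15<<0 -> acc=15 shift=7
  byte[9]=0x67 cont=0 payload=0x67=103: acc |= 103<<7 -> acc=13199 shift=14 [end]
Varint 4: bytes[8:10] = 8F 67 -> value 13199 (2 byte(s))
  byte[10]=0x44 cont=0 payload=0x44=68: acc |= 68<<0 -> acc=68 shift=7 [end]
Varint 5: bytes[10:11] = 44 -> value 68 (1 byte(s))

Answer: 1819213 579355 13812 13199 68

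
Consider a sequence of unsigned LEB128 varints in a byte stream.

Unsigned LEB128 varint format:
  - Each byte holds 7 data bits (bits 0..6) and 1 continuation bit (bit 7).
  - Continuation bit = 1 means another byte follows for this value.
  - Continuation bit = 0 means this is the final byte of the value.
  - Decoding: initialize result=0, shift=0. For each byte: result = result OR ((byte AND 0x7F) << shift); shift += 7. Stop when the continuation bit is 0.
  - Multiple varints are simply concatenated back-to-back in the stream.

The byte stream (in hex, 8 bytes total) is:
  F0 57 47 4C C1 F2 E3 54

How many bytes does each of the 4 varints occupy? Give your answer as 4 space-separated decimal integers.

  byte[0]=0xF0 cont=1 payload=0x70=112: acc |= 112<<0 -> acc=112 shift=7
  byte[1]=0x57 cont=0 payload=0x57=87: acc |= 87<<7 -> acc=11248 shift=14 [end]
Varint 1: bytes[0:2] = F0 57 -> value 11248 (2 byte(s))
  byte[2]=0x47 cont=0 payload=0x47=71: acc |= 71<<0 -> acc=71 shift=7 [end]
Varint 2: bytes[2:3] = 47 -> value 71 (1 byte(s))
  byte[3]=0x4C cont=0 payload=0x4C=76: acc |= 76<<0 -> acc=76 shift=7 [end]
Varint 3: bytes[3:4] = 4C -> value 76 (1 byte(s))
  byte[4]=0xC1 cont=1 payload=0x41=65: acc |= 65<<0 -> acc=65 shift=7
  byte[5]=0xF2 cont=1 payload=0x72=114: acc |= 114<<7 -> acc=14657 shift=14
  byte[6]=0xE3 cont=1 payload=0x63=99: acc |= 99<<14 -> acc=1636673 shift=21
  byte[7]=0x54 cont=0 payload=0x54=84: acc |= 84<<21 -> acc=177797441 shift=28 [end]
Varint 4: bytes[4:8] = C1 F2 E3 54 -> value 177797441 (4 byte(s))

Answer: 2 1 1 4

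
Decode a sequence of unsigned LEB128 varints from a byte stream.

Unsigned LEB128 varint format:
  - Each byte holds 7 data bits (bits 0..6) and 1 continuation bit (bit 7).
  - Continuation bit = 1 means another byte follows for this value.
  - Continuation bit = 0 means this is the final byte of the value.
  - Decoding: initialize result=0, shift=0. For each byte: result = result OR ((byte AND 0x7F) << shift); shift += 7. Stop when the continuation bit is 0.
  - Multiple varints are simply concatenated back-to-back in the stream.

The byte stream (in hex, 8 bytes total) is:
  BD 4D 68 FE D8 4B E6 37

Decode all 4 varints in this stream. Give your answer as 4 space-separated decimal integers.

  byte[0]=0xBD cont=1 payload=0x3D=61: acc |= 61<<0 -> acc=61 shift=7
  byte[1]=0x4D cont=0 payload=0x4D=77: acc |= 77<<7 -> acc=9917 shift=14 [end]
Varint 1: bytes[0:2] = BD 4D -> value 9917 (2 byte(s))
  byte[2]=0x68 cont=0 payload=0x68=104: acc |= 104<<0 -> acc=104 shift=7 [end]
Varint 2: bytes[2:3] = 68 -> value 104 (1 byte(s))
  byte[3]=0xFE cont=1 payload=0x7E=126: acc |= 126<<0 -> acc=126 shift=7
  byte[4]=0xD8 cont=1 payload=0x58=88: acc |= 88<<7 -> acc=11390 shift=14
  byte[5]=0x4B cont=0 payload=0x4B=75: acc |= 75<<14 -> acc=1240190 shift=21 [end]
Varint 3: bytes[3:6] = FE D8 4B -> value 1240190 (3 byte(s))
  byte[6]=0xE6 cont=1 payload=0x66=102: acc |= 102<<0 -> acc=102 shift=7
  byte[7]=0x37 cont=0 payload=0x37=55: acc |= 55<<7 -> acc=7142 shift=14 [end]
Varint 4: bytes[6:8] = E6 37 -> value 7142 (2 byte(s))

Answer: 9917 104 1240190 7142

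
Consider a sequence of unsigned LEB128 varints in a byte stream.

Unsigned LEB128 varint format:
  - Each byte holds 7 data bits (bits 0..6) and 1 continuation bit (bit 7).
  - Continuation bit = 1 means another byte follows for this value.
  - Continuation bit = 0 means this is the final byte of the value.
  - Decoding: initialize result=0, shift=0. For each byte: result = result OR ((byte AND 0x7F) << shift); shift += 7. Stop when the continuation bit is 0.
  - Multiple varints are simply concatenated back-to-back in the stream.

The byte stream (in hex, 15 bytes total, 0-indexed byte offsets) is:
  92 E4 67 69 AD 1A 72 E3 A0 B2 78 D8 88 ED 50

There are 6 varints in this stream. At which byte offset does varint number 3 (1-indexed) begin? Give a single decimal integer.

Answer: 4

Derivation:
  byte[0]=0x92 cont=1 payload=0x12=18: acc |= 18<<0 -> acc=18 shift=7
  byte[1]=0xE4 cont=1 payload=0x64=100: acc |= 100<<7 -> acc=12818 shift=14
  byte[2]=0x67 cont=0 payload=0x67=103: acc |= 103<<14 -> acc=1700370 shift=21 [end]
Varint 1: bytes[0:3] = 92 E4 67 -> value 1700370 (3 byte(s))
  byte[3]=0x69 cont=0 payload=0x69=105: acc |= 105<<0 -> acc=105 shift=7 [end]
Varint 2: bytes[3:4] = 69 -> value 105 (1 byte(s))
  byte[4]=0xAD cont=1 payload=0x2D=45: acc |= 45<<0 -> acc=45 shift=7
  byte[5]=0x1A cont=0 payload=0x1A=26: acc |= 26<<7 -> acc=3373 shift=14 [end]
Varint 3: bytes[4:6] = AD 1A -> value 3373 (2 byte(s))
  byte[6]=0x72 cont=0 payload=0x72=114: acc |= 114<<0 -> acc=114 shift=7 [end]
Varint 4: bytes[6:7] = 72 -> value 114 (1 byte(s))
  byte[7]=0xE3 cont=1 payload=0x63=99: acc |= 99<<0 -> acc=99 shift=7
  byte[8]=0xA0 cont=1 payload=0x20=32: acc |= 32<<7 -> acc=4195 shift=14
  byte[9]=0xB2 cont=1 payload=0x32=50: acc |= 50<<14 -> acc=823395 shift=21
  byte[10]=0x78 cont=0 payload=0x78=120: acc |= 120<<21 -> acc=252481635 shift=28 [end]
Varint 5: bytes[7:11] = E3 A0 B2 78 -> value 252481635 (4 byte(s))
  byte[11]=0xD8 cont=1 payload=0x58=88: acc |= 88<<0 -> acc=88 shift=7
  byte[12]=0x88 cont=1 payload=0x08=8: acc |= 8<<7 -> acc=1112 shift=14
  byte[13]=0xED cont=1 payload=0x6D=109: acc |= 109<<14 -> acc=1786968 shift=21
  byte[14]=0x50 cont=0 payload=0x50=80: acc |= 80<<21 -> acc=169559128 shift=28 [end]
Varint 6: bytes[11:15] = D8 88 ED 50 -> value 169559128 (4 byte(s))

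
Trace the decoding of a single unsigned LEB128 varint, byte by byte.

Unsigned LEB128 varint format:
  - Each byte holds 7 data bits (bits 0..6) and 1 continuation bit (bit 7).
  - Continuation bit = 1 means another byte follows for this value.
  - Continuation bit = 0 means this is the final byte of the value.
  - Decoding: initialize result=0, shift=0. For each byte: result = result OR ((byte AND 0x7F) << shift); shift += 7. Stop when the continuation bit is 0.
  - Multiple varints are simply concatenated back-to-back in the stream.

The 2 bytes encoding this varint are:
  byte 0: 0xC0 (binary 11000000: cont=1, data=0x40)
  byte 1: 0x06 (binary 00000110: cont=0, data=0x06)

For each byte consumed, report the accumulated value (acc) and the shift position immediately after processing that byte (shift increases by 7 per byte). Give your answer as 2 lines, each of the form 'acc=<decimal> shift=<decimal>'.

byte 0=0xC0: payload=0x40=64, contrib = 64<<0 = 64; acc -> 64, shift -> 7
byte 1=0x06: payload=0x06=6, contrib = 6<<7 = 768; acc -> 832, shift -> 14

Answer: acc=64 shift=7
acc=832 shift=14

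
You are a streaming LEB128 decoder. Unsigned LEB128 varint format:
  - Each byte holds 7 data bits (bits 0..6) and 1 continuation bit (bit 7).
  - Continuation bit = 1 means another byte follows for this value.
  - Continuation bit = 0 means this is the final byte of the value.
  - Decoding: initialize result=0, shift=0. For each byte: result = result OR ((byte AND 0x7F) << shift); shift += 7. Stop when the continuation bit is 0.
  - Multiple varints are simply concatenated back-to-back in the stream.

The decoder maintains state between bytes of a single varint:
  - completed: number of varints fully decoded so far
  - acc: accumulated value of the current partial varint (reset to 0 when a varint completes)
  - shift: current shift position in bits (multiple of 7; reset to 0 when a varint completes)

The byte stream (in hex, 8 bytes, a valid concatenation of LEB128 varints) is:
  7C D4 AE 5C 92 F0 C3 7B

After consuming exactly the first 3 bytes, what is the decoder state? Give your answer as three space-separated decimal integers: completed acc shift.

byte[0]=0x7C cont=0 payload=0x7C: varint #1 complete (value=124); reset -> completed=1 acc=0 shift=0
byte[1]=0xD4 cont=1 payload=0x54: acc |= 84<<0 -> completed=1 acc=84 shift=7
byte[2]=0xAE cont=1 payload=0x2E: acc |= 46<<7 -> completed=1 acc=5972 shift=14

Answer: 1 5972 14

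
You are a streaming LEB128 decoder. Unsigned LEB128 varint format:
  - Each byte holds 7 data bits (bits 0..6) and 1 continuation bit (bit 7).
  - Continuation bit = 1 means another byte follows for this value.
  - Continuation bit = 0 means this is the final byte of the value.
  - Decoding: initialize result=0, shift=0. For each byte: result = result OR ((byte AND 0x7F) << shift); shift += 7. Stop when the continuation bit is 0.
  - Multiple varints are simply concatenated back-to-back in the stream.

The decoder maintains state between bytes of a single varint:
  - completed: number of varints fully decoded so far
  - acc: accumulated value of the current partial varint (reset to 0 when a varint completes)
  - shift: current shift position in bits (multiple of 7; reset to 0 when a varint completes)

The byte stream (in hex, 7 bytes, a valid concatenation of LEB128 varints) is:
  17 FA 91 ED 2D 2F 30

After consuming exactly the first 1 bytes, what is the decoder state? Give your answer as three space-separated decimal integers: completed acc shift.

Answer: 1 0 0

Derivation:
byte[0]=0x17 cont=0 payload=0x17: varint #1 complete (value=23); reset -> completed=1 acc=0 shift=0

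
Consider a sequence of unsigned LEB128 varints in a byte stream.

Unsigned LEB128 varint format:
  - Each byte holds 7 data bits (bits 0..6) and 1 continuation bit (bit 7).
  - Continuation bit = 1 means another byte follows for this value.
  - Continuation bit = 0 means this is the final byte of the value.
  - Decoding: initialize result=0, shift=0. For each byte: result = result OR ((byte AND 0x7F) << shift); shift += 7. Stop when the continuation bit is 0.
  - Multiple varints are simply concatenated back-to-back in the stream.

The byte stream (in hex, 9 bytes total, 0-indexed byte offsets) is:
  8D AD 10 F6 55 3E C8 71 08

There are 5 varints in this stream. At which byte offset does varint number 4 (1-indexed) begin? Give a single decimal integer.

Answer: 6

Derivation:
  byte[0]=0x8D cont=1 payload=0x0D=13: acc |= 13<<0 -> acc=13 shift=7
  byte[1]=0xAD cont=1 payload=0x2D=45: acc |= 45<<7 -> acc=5773 shift=14
  byte[2]=0x10 cont=0 payload=0x10=16: acc |= 16<<14 -> acc=267917 shift=21 [end]
Varint 1: bytes[0:3] = 8D AD 10 -> value 267917 (3 byte(s))
  byte[3]=0xF6 cont=1 payload=0x76=118: acc |= 118<<0 -> acc=118 shift=7
  byte[4]=0x55 cont=0 payload=0x55=85: acc |= 85<<7 -> acc=10998 shift=14 [end]
Varint 2: bytes[3:5] = F6 55 -> value 10998 (2 byte(s))
  byte[5]=0x3E cont=0 payload=0x3E=62: acc |= 62<<0 -> acc=62 shift=7 [end]
Varint 3: bytes[5:6] = 3E -> value 62 (1 byte(s))
  byte[6]=0xC8 cont=1 payload=0x48=72: acc |= 72<<0 -> acc=72 shift=7
  byte[7]=0x71 cont=0 payload=0x71=113: acc |= 113<<7 -> acc=14536 shift=14 [end]
Varint 4: bytes[6:8] = C8 71 -> value 14536 (2 byte(s))
  byte[8]=0x08 cont=0 payload=0x08=8: acc |= 8<<0 -> acc=8 shift=7 [end]
Varint 5: bytes[8:9] = 08 -> value 8 (1 byte(s))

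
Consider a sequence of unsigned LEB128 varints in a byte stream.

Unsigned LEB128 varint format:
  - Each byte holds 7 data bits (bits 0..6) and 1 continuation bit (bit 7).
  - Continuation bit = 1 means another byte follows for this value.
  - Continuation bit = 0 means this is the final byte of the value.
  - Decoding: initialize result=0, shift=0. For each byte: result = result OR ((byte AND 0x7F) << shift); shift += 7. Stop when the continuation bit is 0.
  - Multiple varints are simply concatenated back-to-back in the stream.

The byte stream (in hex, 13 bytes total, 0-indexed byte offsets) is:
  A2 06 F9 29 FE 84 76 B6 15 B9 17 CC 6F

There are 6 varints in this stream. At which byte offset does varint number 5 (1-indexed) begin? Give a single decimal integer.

  byte[0]=0xA2 cont=1 payload=0x22=34: acc |= 34<<0 -> acc=34 shift=7
  byte[1]=0x06 cont=0 payload=0x06=6: acc |= 6<<7 -> acc=802 shift=14 [end]
Varint 1: bytes[0:2] = A2 06 -> value 802 (2 byte(s))
  byte[2]=0xF9 cont=1 payload=0x79=121: acc |= 121<<0 -> acc=121 shift=7
  byte[3]=0x29 cont=0 payload=0x29=41: acc |= 41<<7 -> acc=5369 shift=14 [end]
Varint 2: bytes[2:4] = F9 29 -> value 5369 (2 byte(s))
  byte[4]=0xFE cont=1 payload=0x7E=126: acc |= 126<<0 -> acc=126 shift=7
  byte[5]=0x84 cont=1 payload=0x04=4: acc |= 4<<7 -> acc=638 shift=14
  byte[6]=0x76 cont=0 payload=0x76=118: acc |= 118<<14 -> acc=1933950 shift=21 [end]
Varint 3: bytes[4:7] = FE 84 76 -> value 1933950 (3 byte(s))
  byte[7]=0xB6 cont=1 payload=0x36=54: acc |= 54<<0 -> acc=54 shift=7
  byte[8]=0x15 cont=0 payload=0x15=21: acc |= 21<<7 -> acc=2742 shift=14 [end]
Varint 4: bytes[7:9] = B6 15 -> value 2742 (2 byte(s))
  byte[9]=0xB9 cont=1 payload=0x39=57: acc |= 57<<0 -> acc=57 shift=7
  byte[10]=0x17 cont=0 payload=0x17=23: acc |= 23<<7 -> acc=3001 shift=14 [end]
Varint 5: bytes[9:11] = B9 17 -> value 3001 (2 byte(s))
  byte[11]=0xCC cont=1 payload=0x4C=76: acc |= 76<<0 -> acc=76 shift=7
  byte[12]=0x6F cont=0 payload=0x6F=111: acc |= 111<<7 -> acc=14284 shift=14 [end]
Varint 6: bytes[11:13] = CC 6F -> value 14284 (2 byte(s))

Answer: 9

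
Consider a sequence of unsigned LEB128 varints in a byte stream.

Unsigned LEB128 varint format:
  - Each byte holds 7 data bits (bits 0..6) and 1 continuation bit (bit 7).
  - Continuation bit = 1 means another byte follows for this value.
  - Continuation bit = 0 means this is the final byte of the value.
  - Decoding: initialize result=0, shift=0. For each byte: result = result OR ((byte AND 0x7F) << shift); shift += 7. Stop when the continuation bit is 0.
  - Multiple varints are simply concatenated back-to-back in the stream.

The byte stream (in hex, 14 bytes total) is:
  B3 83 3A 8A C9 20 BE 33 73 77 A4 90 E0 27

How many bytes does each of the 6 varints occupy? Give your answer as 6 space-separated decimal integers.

  byte[0]=0xB3 cont=1 payload=0x33=51: acc |= 51<<0 -> acc=51 shift=7
  byte[1]=0x83 cont=1 payload=0x03=3: acc |= 3<<7 -> acc=435 shift=14
  byte[2]=0x3A cont=0 payload=0x3A=58: acc |= 58<<14 -> acc=950707 shift=21 [end]
Varint 1: bytes[0:3] = B3 83 3A -> value 950707 (3 byte(s))
  byte[3]=0x8A cont=1 payload=0x0A=10: acc |= 10<<0 -> acc=10 shift=7
  byte[4]=0xC9 cont=1 payload=0x49=73: acc |= 73<<7 -> acc=9354 shift=14
  byte[5]=0x20 cont=0 payload=0x20=32: acc |= 32<<14 -> acc=533642 shift=21 [end]
Varint 2: bytes[3:6] = 8A C9 20 -> value 533642 (3 byte(s))
  byte[6]=0xBE cont=1 payload=0x3E=62: acc |= 62<<0 -> acc=62 shift=7
  byte[7]=0x33 cont=0 payload=0x33=51: acc |= 51<<7 -> acc=6590 shift=14 [end]
Varint 3: bytes[6:8] = BE 33 -> value 6590 (2 byte(s))
  byte[8]=0x73 cont=0 payload=0x73=115: acc |= 115<<0 -> acc=115 shift=7 [end]
Varint 4: bytes[8:9] = 73 -> value 115 (1 byte(s))
  byte[9]=0x77 cont=0 payload=0x77=119: acc |= 119<<0 -> acc=119 shift=7 [end]
Varint 5: bytes[9:10] = 77 -> value 119 (1 byte(s))
  byte[10]=0xA4 cont=1 payload=0x24=36: acc |= 36<<0 -> acc=36 shift=7
  byte[11]=0x90 cont=1 payload=0x10=16: acc |= 16<<7 -> acc=2084 shift=14
  byte[12]=0xE0 cont=1 payload=0x60=96: acc |= 96<<14 -> acc=1574948 shift=21
  byte[13]=0x27 cont=0 payload=0x27=39: acc |= 39<<21 -> acc=83363876 shift=28 [end]
Varint 6: bytes[10:14] = A4 90 E0 27 -> value 83363876 (4 byte(s))

Answer: 3 3 2 1 1 4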